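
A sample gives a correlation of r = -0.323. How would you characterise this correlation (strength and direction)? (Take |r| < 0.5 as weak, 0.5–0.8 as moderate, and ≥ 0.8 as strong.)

weak negative

r = -0.323 < 0 so the relationship is negative.
|r| = 0.323, which falls in the weak range.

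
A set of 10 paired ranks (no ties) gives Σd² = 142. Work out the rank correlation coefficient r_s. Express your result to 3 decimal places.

ρ = 1 − 6Σd² / [n(n²−1)] = 1 − 6×142 / (10×99)
  = 1 − 852/990 = 1 − 0.8606 ≈ 0.139

0.139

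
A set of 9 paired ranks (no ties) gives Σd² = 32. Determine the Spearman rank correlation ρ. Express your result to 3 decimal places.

0.733

ρ = 1 − 6Σd² / [n(n²−1)] = 1 − 6×32 / (9×80)
  = 1 − 192/720 = 1 − 0.2667 ≈ 0.733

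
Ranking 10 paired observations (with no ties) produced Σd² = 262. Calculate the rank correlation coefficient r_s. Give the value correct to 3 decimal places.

ρ = 1 − 6Σd² / [n(n²−1)] = 1 − 6×262 / (10×99)
  = 1 − 1572/990 = 1 − 1.5879 ≈ -0.588

-0.588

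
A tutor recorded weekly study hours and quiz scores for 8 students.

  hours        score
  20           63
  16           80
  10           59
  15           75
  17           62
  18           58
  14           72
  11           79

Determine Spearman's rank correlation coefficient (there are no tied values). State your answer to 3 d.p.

Rank hours: 8, 5, 1, 4, 6, 7, 3, 2
Rank score: 4, 8, 2, 6, 3, 1, 5, 7
d = rank(hours) − rank(score): 4, -3, -1, -2, 3, 6, -2, -5; Σd² = 104
ρ = 1 − 6Σd² / [n(n²−1)] = 1 − 6×104 / (8×63) = 1 − 624/504 ≈ -0.238

-0.238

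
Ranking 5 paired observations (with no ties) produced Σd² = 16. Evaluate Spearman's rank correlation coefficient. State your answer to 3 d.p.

0.200

ρ = 1 − 6Σd² / [n(n²−1)] = 1 − 6×16 / (5×24)
  = 1 − 96/120 = 1 − 0.8000 ≈ 0.200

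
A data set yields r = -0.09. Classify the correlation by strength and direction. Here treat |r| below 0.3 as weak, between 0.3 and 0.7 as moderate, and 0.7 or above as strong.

r = -0.09 < 0 so the relationship is negative.
|r| = 0.09, which falls in the weak range.

weak negative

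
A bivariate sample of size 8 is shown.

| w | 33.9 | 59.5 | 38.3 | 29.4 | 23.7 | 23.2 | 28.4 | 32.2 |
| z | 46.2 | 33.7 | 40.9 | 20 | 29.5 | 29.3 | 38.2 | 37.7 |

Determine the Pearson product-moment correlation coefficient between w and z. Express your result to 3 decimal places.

n = 8, Σw = 268.6, Σz = 275.5, Σw² = 9964.04, Σz² = 9952.21, Σwz = 9403.53
nΣwz − ΣwΣz = 75228.24 − 73999.3 = 1228.94
nΣw² − (Σw)² = 79712.32 − 72145.96 = 7566.36; nΣz² − (Σz)² = 79617.68 − 75900.25 = 3717.43
r = 1228.94 / √(7566.36 × 3717.43) = 1228.94 / 5303.5284 ≈ 0.232

0.232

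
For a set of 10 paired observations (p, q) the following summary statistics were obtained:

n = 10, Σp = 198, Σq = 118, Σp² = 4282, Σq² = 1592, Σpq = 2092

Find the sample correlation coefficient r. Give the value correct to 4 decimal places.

-0.9097

r = (nΣpq − ΣpΣq) / √[(nΣp² − (Σp)²)(nΣq² − (Σq)²)]
Numerator: 10×2092 − 198×118 = -2444
Denominator: √[(42820 − 39204)(15920 − 13924)] = √[3616 × 1996] = 2686.5472
r = -2444 / 2686.5472 ≈ -0.9097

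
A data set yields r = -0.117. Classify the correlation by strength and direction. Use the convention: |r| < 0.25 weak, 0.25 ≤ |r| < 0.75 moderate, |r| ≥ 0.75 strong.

weak negative

r = -0.117 < 0 so the relationship is negative.
|r| = 0.117, which falls in the weak range.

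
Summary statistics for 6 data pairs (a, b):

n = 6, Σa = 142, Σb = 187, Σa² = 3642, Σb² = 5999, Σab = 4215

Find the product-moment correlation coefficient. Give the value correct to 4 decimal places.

r = (nΣab − ΣaΣb) / √[(nΣa² − (Σa)²)(nΣb² − (Σb)²)]
Numerator: 6×4215 − 142×187 = -1264
Denominator: √[(21852 − 20164)(35994 − 34969)] = √[1688 × 1025] = 1315.3707
r = -1264 / 1315.3707 ≈ -0.9609

-0.9609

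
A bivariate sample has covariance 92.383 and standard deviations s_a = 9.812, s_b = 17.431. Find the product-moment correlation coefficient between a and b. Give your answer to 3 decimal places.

r = Cov(a,b) / (s_a · s_b) = 92.383 / (9.812 × 17.431)
  = 92.383 / 171.0330 ≈ 0.540

0.540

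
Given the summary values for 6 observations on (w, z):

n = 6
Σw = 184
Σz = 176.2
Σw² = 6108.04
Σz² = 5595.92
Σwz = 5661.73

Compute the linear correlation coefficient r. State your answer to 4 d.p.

0.5831

r = (nΣwz − ΣwΣz) / √[(nΣw² − (Σw)²)(nΣz² − (Σz)²)]
Numerator: 6×5661.73 − 184×176.2 = 1549.58
Denominator: √[(36648.24 − 33856)(33575.52 − 31046.44)] = √[2792.24 × 2529.08] = 2657.4044
r = 1549.58 / 2657.4044 ≈ 0.5831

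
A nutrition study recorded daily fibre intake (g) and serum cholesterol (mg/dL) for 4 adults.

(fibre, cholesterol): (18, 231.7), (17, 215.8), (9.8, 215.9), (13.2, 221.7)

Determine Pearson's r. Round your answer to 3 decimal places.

0.564

n = 4, Σx = 58, Σy = 885.1, Σx² = 883.28, Σy² = 196018.23, Σxy = 12881.46
nΣxy − ΣxΣy = 51525.84 − 51335.8 = 190.04
nΣx² − (Σx)² = 3533.12 − 3364 = 169.12; nΣy² − (Σy)² = 784072.92 − 783402.01 = 670.91
r = 190.04 / √(169.12 × 670.91) = 190.04 / 336.8446 ≈ 0.564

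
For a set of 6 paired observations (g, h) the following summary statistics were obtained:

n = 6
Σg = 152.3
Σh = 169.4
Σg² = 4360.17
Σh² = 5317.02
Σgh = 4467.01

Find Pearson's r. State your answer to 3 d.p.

0.325

r = (nΣgh − ΣgΣh) / √[(nΣg² − (Σg)²)(nΣh² − (Σh)²)]
Numerator: 6×4467.01 − 152.3×169.4 = 1002.44
Denominator: √[(26161.02 − 23195.29)(31902.12 − 28696.36)] = √[2965.73 × 3205.76] = 3083.4102
r = 1002.44 / 3083.4102 ≈ 0.325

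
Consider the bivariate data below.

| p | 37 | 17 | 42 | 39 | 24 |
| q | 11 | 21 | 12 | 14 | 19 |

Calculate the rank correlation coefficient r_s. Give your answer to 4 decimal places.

-0.7000

Rank p: 3, 1, 5, 4, 2
Rank q: 1, 5, 2, 3, 4
d = rank(p) − rank(q): 2, -4, 3, 1, -2; Σd² = 34
ρ = 1 − 6Σd² / [n(n²−1)] = 1 − 6×34 / (5×24) = 1 − 204/120 ≈ -0.7000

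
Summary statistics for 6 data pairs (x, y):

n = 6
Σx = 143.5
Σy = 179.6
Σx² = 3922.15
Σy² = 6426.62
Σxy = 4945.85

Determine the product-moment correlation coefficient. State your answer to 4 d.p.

0.9064

r = (nΣxy − ΣxΣy) / √[(nΣx² − (Σx)²)(nΣy² − (Σy)²)]
Numerator: 6×4945.85 − 143.5×179.6 = 3902.5
Denominator: √[(23532.9 − 20592.25)(38559.72 − 32256.16)] = √[2940.65 × 6303.56] = 4305.4110
r = 3902.5 / 4305.4110 ≈ 0.9064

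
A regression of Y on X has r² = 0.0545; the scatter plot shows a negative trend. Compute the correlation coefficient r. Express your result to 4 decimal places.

|r| = √0.0545 = 0.2335
The association is negative, so r = −0.2335.

-0.2335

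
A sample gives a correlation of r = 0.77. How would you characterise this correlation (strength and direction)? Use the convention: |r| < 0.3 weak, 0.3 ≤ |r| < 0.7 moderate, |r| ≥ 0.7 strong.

r = 0.77 > 0 so the relationship is positive.
|r| = 0.77, which falls in the strong range.

strong positive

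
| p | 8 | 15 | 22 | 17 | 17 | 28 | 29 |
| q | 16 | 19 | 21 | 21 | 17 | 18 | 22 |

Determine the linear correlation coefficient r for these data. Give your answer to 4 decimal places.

0.5870

n = 7, Σp = 136, Σq = 134, Σp² = 2976, Σq² = 2596, Σpq = 2663
nΣpq − ΣpΣq = 18641 − 18224 = 417
nΣp² − (Σp)² = 20832 − 18496 = 2336; nΣq² − (Σq)² = 18172 − 17956 = 216
r = 417 / √(2336 × 216) = 417 / 710.3351 ≈ 0.5870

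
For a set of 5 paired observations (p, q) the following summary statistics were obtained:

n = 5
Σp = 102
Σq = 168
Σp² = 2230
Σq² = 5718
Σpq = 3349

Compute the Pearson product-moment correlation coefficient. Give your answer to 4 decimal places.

r = (nΣpq − ΣpΣq) / √[(nΣp² − (Σp)²)(nΣq² − (Σq)²)]
Numerator: 5×3349 − 102×168 = -391
Denominator: √[(11150 − 10404)(28590 − 28224)] = √[746 × 366] = 522.5285
r = -391 / 522.5285 ≈ -0.7483

-0.7483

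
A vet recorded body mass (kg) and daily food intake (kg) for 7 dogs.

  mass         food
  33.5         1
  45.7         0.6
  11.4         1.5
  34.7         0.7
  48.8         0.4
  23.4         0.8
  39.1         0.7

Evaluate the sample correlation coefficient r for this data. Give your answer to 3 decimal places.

n = 7, Σx = 236.6, Σy = 5.7, Σx² = 9002.6, Σy² = 5.39, Σxy = 167.92
nΣxy − ΣxΣy = 1175.44 − 1348.62 = -173.18
nΣx² − (Σx)² = 63018.2 − 55979.56 = 7038.64; nΣy² − (Σy)² = 37.73 − 32.49 = 5.24
r = -173.18 / √(7038.64 × 5.24) = -173.18 / 192.0481 ≈ -0.902

-0.902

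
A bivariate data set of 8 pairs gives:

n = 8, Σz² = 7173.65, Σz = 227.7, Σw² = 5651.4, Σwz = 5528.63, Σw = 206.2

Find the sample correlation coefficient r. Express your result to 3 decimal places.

-0.705

r = (nΣwz − ΣwΣz) / √[(nΣw² − (Σw)²)(nΣz² − (Σz)²)]
Numerator: 8×5528.63 − 206.2×227.7 = -2722.7
Denominator: √[(45211.2 − 42518.44)(57389.2 − 51847.29)] = √[2692.76 × 5541.91] = 3863.0342
r = -2722.7 / 3863.0342 ≈ -0.705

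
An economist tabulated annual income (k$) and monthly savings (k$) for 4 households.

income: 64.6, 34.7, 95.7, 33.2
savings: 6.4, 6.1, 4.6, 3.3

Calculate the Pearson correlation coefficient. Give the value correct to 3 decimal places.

n = 4, Σx = 228.2, Σy = 20.4, Σx² = 15637.98, Σy² = 110.22, Σxy = 1174.89
nΣxy − ΣxΣy = 4699.56 − 4655.28 = 44.28
nΣx² − (Σx)² = 62551.92 − 52075.24 = 10476.68; nΣy² − (Σy)² = 440.88 − 416.16 = 24.72
r = 44.28 / √(10476.68 × 24.72) = 44.28 / 508.9042 ≈ 0.087

0.087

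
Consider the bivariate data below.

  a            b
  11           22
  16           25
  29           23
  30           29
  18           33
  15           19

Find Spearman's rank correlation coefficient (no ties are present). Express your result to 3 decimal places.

0.657

Rank a: 1, 3, 5, 6, 4, 2
Rank b: 2, 4, 3, 5, 6, 1
d = rank(a) − rank(b): -1, -1, 2, 1, -2, 1; Σd² = 12
ρ = 1 − 6Σd² / [n(n²−1)] = 1 − 6×12 / (6×35) = 1 − 72/210 ≈ 0.657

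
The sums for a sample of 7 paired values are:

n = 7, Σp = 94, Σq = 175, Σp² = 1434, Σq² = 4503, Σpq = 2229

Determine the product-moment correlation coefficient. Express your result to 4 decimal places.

-0.8162

r = (nΣpq − ΣpΣq) / √[(nΣp² − (Σp)²)(nΣq² − (Σq)²)]
Numerator: 7×2229 − 94×175 = -847
Denominator: √[(10038 − 8836)(31521 − 30625)] = √[1202 × 896] = 1037.7823
r = -847 / 1037.7823 ≈ -0.8162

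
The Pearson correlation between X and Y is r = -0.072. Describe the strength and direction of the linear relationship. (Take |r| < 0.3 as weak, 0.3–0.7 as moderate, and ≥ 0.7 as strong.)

r = -0.072 < 0 so the relationship is negative.
|r| = 0.072, which falls in the weak range.

weak negative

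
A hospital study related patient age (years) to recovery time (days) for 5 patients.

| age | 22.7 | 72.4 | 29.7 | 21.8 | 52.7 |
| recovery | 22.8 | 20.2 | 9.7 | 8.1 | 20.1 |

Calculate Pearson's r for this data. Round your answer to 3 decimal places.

n = 5, Σx = 199.3, Σy = 80.9, Σx² = 9891.67, Σy² = 1491.59, Σxy = 3503.98
nΣxy − ΣxΣy = 17519.9 − 16123.37 = 1396.53
nΣx² − (Σx)² = 49458.35 − 39720.49 = 9737.86; nΣy² − (Σy)² = 7457.95 − 6544.81 = 913.14
r = 1396.53 / √(9737.86 × 913.14) = 1396.53 / 2981.9506 ≈ 0.468

0.468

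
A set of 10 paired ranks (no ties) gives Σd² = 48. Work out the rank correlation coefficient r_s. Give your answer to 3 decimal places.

ρ = 1 − 6Σd² / [n(n²−1)] = 1 − 6×48 / (10×99)
  = 1 − 288/990 = 1 − 0.2909 ≈ 0.709

0.709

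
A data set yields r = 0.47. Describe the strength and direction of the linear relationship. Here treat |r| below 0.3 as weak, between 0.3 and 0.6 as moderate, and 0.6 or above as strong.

r = 0.47 > 0 so the relationship is positive.
|r| = 0.47, which falls in the moderate range.

moderate positive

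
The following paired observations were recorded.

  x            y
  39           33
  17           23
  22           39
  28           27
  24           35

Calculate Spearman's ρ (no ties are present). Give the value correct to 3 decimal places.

Rank x: 5, 1, 2, 4, 3
Rank y: 3, 1, 5, 2, 4
d = rank(x) − rank(y): 2, 0, -3, 2, -1; Σd² = 18
ρ = 1 − 6Σd² / [n(n²−1)] = 1 − 6×18 / (5×24) = 1 − 108/120 ≈ 0.100

0.100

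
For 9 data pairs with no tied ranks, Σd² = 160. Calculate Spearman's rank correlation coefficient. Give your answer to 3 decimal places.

ρ = 1 − 6Σd² / [n(n²−1)] = 1 − 6×160 / (9×80)
  = 1 − 960/720 = 1 − 1.3333 ≈ -0.333

-0.333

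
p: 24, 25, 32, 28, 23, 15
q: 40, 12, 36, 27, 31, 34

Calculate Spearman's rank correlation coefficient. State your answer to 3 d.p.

-0.086

Rank p: 3, 4, 6, 5, 2, 1
Rank q: 6, 1, 5, 2, 3, 4
d = rank(p) − rank(q): -3, 3, 1, 3, -1, -3; Σd² = 38
ρ = 1 − 6Σd² / [n(n²−1)] = 1 − 6×38 / (6×35) = 1 − 228/210 ≈ -0.086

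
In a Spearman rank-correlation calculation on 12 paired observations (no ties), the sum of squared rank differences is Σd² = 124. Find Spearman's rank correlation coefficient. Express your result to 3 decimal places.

0.566

ρ = 1 − 6Σd² / [n(n²−1)] = 1 − 6×124 / (12×143)
  = 1 − 744/1716 = 1 − 0.4336 ≈ 0.566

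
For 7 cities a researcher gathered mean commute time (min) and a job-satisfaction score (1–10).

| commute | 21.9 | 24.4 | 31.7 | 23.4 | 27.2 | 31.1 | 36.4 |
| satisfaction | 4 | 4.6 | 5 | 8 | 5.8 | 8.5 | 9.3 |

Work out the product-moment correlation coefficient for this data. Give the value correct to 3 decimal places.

0.600

n = 7, Σx = 196.1, Σy = 45.2, Σx² = 5659.43, Σy² = 318.54, Σxy = 1306.17
nΣxy − ΣxΣy = 9143.19 − 8863.72 = 279.47
nΣx² − (Σx)² = 39616.01 − 38455.21 = 1160.8; nΣy² − (Σy)² = 2229.78 − 2043.04 = 186.74
r = 279.47 / √(1160.8 × 186.74) = 279.47 / 465.5833 ≈ 0.600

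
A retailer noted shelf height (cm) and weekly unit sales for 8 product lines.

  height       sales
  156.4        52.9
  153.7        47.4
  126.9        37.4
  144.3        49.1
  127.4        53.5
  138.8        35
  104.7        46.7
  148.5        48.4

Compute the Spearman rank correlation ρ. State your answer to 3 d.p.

Rank height: 8, 7, 2, 5, 3, 4, 1, 6
Rank sales: 7, 4, 2, 6, 8, 1, 3, 5
d = rank(height) − rank(sales): 1, 3, 0, -1, -5, 3, -2, 1; Σd² = 50
ρ = 1 − 6Σd² / [n(n²−1)] = 1 − 6×50 / (8×63) = 1 − 300/504 ≈ 0.405

0.405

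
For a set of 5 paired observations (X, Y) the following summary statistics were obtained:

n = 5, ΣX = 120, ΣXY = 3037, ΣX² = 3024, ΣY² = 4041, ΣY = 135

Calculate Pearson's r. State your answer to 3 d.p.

r = (nΣXY − ΣXΣY) / √[(nΣX² − (ΣX)²)(nΣY² − (ΣY)²)]
Numerator: 5×3037 − 120×135 = -1015
Denominator: √[(15120 − 14400)(20205 − 18225)] = √[720 × 1980] = 1193.9849
r = -1015 / 1193.9849 ≈ -0.850

-0.850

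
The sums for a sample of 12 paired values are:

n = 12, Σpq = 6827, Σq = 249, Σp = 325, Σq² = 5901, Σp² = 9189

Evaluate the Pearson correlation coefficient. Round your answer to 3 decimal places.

0.156

r = (nΣpq − ΣpΣq) / √[(nΣp² − (Σp)²)(nΣq² − (Σq)²)]
Numerator: 12×6827 − 325×249 = 999
Denominator: √[(110268 − 105625)(70812 − 62001)] = √[4643 × 8811] = 6396.0514
r = 999 / 6396.0514 ≈ 0.156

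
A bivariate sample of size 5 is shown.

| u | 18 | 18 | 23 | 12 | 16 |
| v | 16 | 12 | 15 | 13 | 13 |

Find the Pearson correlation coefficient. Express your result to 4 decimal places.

0.4746

n = 5, Σu = 87, Σv = 69, Σu² = 1577, Σv² = 963, Σuv = 1213
nΣuv − ΣuΣv = 6065 − 6003 = 62
nΣu² − (Σu)² = 7885 − 7569 = 316; nΣv² − (Σv)² = 4815 − 4761 = 54
r = 62 / √(316 × 54) = 62 / 130.6292 ≈ 0.4746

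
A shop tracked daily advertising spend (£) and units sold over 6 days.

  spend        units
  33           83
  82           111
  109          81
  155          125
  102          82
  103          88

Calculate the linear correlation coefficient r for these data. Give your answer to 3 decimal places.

0.542

n = 6, Σx = 584, Σy = 570, Σx² = 64732, Σy² = 55864, Σxy = 57473
nΣxy − ΣxΣy = 344838 − 332880 = 11958
nΣx² − (Σx)² = 388392 − 341056 = 47336; nΣy² − (Σy)² = 335184 − 324900 = 10284
r = 11958 / √(47336 × 10284) = 11958 / 22063.6222 ≈ 0.542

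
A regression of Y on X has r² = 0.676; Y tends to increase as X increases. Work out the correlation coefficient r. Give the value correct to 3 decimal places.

|r| = √0.676 = 0.822
The association is positive, so r = 0.822.

0.822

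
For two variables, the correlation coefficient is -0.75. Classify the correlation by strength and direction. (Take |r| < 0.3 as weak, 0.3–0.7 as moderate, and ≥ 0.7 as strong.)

r = -0.75 < 0 so the relationship is negative.
|r| = 0.75, which falls in the strong range.

strong negative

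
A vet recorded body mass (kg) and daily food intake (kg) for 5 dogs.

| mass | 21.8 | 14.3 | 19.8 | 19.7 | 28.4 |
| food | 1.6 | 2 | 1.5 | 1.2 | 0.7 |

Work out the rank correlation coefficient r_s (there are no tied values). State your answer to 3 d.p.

Rank mass: 4, 1, 3, 2, 5
Rank food: 4, 5, 3, 2, 1
d = rank(mass) − rank(food): 0, -4, 0, 0, 4; Σd² = 32
ρ = 1 − 6Σd² / [n(n²−1)] = 1 − 6×32 / (5×24) = 1 − 192/120 ≈ -0.600

-0.600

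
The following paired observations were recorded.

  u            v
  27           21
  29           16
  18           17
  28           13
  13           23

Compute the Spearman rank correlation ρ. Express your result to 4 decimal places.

-0.8000

Rank u: 3, 5, 2, 4, 1
Rank v: 4, 2, 3, 1, 5
d = rank(u) − rank(v): -1, 3, -1, 3, -4; Σd² = 36
ρ = 1 − 6Σd² / [n(n²−1)] = 1 − 6×36 / (5×24) = 1 − 216/120 ≈ -0.8000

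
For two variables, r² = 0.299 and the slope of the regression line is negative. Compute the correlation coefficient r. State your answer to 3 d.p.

|r| = √0.299 = 0.547
The association is negative, so r = −0.547.

-0.547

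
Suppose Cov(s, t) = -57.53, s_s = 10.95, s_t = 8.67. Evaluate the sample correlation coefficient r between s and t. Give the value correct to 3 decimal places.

-0.606

r = Cov(s,t) / (s_s · s_t) = -57.53 / (10.95 × 8.67)
  = -57.53 / 94.9365 ≈ -0.606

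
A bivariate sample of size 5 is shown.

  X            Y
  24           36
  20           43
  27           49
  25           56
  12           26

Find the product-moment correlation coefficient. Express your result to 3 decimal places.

n = 5, ΣX = 108, ΣY = 210, ΣX² = 2474, ΣY² = 9358, ΣXY = 4759
nΣXY − ΣXΣY = 23795 − 22680 = 1115
nΣX² − (ΣX)² = 12370 − 11664 = 706; nΣY² − (ΣY)² = 46790 − 44100 = 2690
r = 1115 / √(706 × 2690) = 1115 / 1378.0929 ≈ 0.809

0.809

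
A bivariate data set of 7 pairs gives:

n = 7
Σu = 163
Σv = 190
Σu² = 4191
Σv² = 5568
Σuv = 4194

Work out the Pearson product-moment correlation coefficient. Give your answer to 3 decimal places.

-0.571

r = (nΣuv − ΣuΣv) / √[(nΣu² − (Σu)²)(nΣv² − (Σv)²)]
Numerator: 7×4194 − 163×190 = -1612
Denominator: √[(29337 − 26569)(38976 − 36100)] = √[2768 × 2876] = 2821.4833
r = -1612 / 2821.4833 ≈ -0.571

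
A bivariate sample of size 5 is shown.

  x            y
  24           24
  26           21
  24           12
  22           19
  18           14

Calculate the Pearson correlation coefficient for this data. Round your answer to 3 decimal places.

n = 5, Σx = 114, Σy = 90, Σx² = 2636, Σy² = 1718, Σxy = 2080
nΣxy − ΣxΣy = 10400 − 10260 = 140
nΣx² − (Σx)² = 13180 − 12996 = 184; nΣy² − (Σy)² = 8590 − 8100 = 490
r = 140 / √(184 × 490) = 140 / 300.2665 ≈ 0.466

0.466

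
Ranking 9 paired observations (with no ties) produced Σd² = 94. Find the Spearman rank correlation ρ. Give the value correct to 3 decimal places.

ρ = 1 − 6Σd² / [n(n²−1)] = 1 − 6×94 / (9×80)
  = 1 − 564/720 = 1 − 0.7833 ≈ 0.217

0.217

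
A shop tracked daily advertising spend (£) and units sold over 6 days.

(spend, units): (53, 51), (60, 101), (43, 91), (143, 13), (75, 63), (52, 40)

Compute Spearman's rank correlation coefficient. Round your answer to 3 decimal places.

Rank spend: 3, 4, 1, 6, 5, 2
Rank units: 3, 6, 5, 1, 4, 2
d = rank(spend) − rank(units): 0, -2, -4, 5, 1, 0; Σd² = 46
ρ = 1 − 6Σd² / [n(n²−1)] = 1 − 6×46 / (6×35) = 1 − 276/210 ≈ -0.314

-0.314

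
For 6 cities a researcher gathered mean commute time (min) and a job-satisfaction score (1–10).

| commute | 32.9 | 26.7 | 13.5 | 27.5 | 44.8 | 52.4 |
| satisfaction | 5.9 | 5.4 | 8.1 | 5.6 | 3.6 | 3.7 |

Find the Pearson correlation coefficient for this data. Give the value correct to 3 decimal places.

n = 6, Σx = 197.8, Σy = 32.3, Σx² = 7486.6, Σy² = 187.59, Σxy = 956.8
nΣxy − ΣxΣy = 5740.8 − 6388.94 = -648.14
nΣx² − (Σx)² = 44919.6 − 39124.84 = 5794.76; nΣy² − (Σy)² = 1125.54 − 1043.29 = 82.25
r = -648.14 / √(5794.76 × 82.25) = -648.14 / 690.3760 ≈ -0.939

-0.939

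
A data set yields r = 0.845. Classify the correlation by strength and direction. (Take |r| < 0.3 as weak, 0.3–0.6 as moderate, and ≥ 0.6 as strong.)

strong positive

r = 0.845 > 0 so the relationship is positive.
|r| = 0.845, which falls in the strong range.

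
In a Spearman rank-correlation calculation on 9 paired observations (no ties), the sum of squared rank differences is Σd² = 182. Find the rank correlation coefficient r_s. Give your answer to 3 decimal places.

ρ = 1 − 6Σd² / [n(n²−1)] = 1 − 6×182 / (9×80)
  = 1 − 1092/720 = 1 − 1.5167 ≈ -0.517

-0.517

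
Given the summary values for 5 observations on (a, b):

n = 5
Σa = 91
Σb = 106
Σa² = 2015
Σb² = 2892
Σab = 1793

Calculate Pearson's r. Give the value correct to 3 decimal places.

r = (nΣab − ΣaΣb) / √[(nΣa² − (Σa)²)(nΣb² − (Σb)²)]
Numerator: 5×1793 − 91×106 = -681
Denominator: √[(10075 − 8281)(14460 − 11236)] = √[1794 × 3224] = 2404.9649
r = -681 / 2404.9649 ≈ -0.283

-0.283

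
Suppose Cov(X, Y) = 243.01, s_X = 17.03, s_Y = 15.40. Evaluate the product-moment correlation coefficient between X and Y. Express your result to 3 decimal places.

r = Cov(X,Y) / (s_X · s_Y) = 243.01 / (17.03 × 15.40)
  = 243.01 / 262.2620 ≈ 0.927

0.927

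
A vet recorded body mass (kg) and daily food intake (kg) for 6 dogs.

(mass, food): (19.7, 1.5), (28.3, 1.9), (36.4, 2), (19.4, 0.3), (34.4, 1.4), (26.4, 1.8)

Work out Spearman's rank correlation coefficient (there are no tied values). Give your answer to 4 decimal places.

0.6571

Rank mass: 2, 4, 6, 1, 5, 3
Rank food: 3, 5, 6, 1, 2, 4
d = rank(mass) − rank(food): -1, -1, 0, 0, 3, -1; Σd² = 12
ρ = 1 − 6Σd² / [n(n²−1)] = 1 − 6×12 / (6×35) = 1 − 72/210 ≈ 0.6571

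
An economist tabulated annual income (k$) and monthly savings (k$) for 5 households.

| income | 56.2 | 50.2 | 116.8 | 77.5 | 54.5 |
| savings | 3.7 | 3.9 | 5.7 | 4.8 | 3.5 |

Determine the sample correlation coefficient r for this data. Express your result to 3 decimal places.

n = 5, Σx = 355.2, Σy = 21.6, Σx² = 28297.22, Σy² = 96.68, Σxy = 1632.23
nΣxy − ΣxΣy = 8161.15 − 7672.32 = 488.83
nΣx² − (Σx)² = 141486.1 − 126167.04 = 15319.06; nΣy² − (Σy)² = 483.4 − 466.56 = 16.84
r = 488.83 / √(15319.06 × 16.84) = 488.83 / 507.9104 ≈ 0.962

0.962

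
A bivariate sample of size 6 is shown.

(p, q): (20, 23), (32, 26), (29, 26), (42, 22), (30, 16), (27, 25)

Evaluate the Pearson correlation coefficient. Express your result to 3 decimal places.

-0.110

n = 6, Σp = 180, Σq = 138, Σp² = 5658, Σq² = 3246, Σpq = 4125
nΣpq − ΣpΣq = 24750 − 24840 = -90
nΣp² − (Σp)² = 33948 − 32400 = 1548; nΣq² − (Σq)² = 19476 − 19044 = 432
r = -90 / √(1548 × 432) = -90 / 817.7628 ≈ -0.110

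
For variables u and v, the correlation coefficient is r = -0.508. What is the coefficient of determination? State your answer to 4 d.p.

0.2581

r² = (-0.508)² = 0.2581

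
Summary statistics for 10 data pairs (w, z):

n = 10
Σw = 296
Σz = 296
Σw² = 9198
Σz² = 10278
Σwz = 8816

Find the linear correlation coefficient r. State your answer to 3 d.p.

r = (nΣwz − ΣwΣz) / √[(nΣw² − (Σw)²)(nΣz² − (Σz)²)]
Numerator: 10×8816 − 296×296 = 544
Denominator: √[(91980 − 87616)(102780 − 87616)] = √[4364 × 15164] = 8134.8446
r = 544 / 8134.8446 ≈ 0.067

0.067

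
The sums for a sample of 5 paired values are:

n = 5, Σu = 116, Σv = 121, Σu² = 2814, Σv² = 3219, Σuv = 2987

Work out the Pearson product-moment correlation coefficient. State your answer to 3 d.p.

0.951

r = (nΣuv − ΣuΣv) / √[(nΣu² − (Σu)²)(nΣv² − (Σv)²)]
Numerator: 5×2987 − 116×121 = 899
Denominator: √[(14070 − 13456)(16095 − 14641)] = √[614 × 1454] = 944.8577
r = 899 / 944.8577 ≈ 0.951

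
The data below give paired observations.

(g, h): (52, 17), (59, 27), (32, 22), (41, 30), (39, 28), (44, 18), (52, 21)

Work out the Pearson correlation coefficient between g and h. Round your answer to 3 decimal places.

-0.146

n = 7, Σg = 319, Σh = 163, Σg² = 15051, Σh² = 3951, Σgh = 7387
nΣgh − ΣgΣh = 51709 − 51997 = -288
nΣg² − (Σg)² = 105357 − 101761 = 3596; nΣh² − (Σh)² = 27657 − 26569 = 1088
r = -288 / √(3596 × 1088) = -288 / 1977.9909 ≈ -0.146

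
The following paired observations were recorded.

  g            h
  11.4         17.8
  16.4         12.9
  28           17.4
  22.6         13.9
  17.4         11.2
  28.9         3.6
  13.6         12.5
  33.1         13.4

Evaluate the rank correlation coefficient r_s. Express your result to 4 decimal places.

Rank g: 1, 3, 6, 5, 4, 7, 2, 8
Rank h: 8, 4, 7, 6, 2, 1, 3, 5
d = rank(g) − rank(h): -7, -1, -1, -1, 2, 6, -1, 3; Σd² = 102
ρ = 1 − 6Σd² / [n(n²−1)] = 1 − 6×102 / (8×63) = 1 − 612/504 ≈ -0.2143

-0.2143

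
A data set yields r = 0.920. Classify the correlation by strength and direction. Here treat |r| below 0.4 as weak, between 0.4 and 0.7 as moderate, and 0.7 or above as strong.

strong positive

r = 0.920 > 0 so the relationship is positive.
|r| = 0.920, which falls in the strong range.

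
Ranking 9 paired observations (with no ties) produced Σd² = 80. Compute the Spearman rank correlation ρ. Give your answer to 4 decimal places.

0.3333

ρ = 1 − 6Σd² / [n(n²−1)] = 1 − 6×80 / (9×80)
  = 1 − 480/720 = 1 − 0.66667 ≈ 0.3333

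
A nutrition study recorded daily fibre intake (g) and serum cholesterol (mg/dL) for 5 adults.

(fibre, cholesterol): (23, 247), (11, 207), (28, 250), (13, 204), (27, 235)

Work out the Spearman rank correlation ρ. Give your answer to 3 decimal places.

0.800

Rank fibre: 3, 1, 5, 2, 4
Rank cholesterol: 4, 2, 5, 1, 3
d = rank(fibre) − rank(cholesterol): -1, -1, 0, 1, 1; Σd² = 4
ρ = 1 − 6Σd² / [n(n²−1)] = 1 − 6×4 / (5×24) = 1 − 24/120 ≈ 0.800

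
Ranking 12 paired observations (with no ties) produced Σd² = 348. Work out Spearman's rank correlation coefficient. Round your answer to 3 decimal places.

-0.217

ρ = 1 − 6Σd² / [n(n²−1)] = 1 − 6×348 / (12×143)
  = 1 − 2088/1716 = 1 − 1.2168 ≈ -0.217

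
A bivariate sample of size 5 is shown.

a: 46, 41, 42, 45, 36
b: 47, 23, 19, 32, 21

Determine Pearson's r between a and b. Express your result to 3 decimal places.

n = 5, Σa = 210, Σb = 142, Σa² = 8882, Σb² = 4564, Σab = 6099
nΣab − ΣaΣb = 30495 − 29820 = 675
nΣa² − (Σa)² = 44410 − 44100 = 310; nΣb² − (Σb)² = 22820 − 20164 = 2656
r = 675 / √(310 × 2656) = 675 / 907.3919 ≈ 0.744

0.744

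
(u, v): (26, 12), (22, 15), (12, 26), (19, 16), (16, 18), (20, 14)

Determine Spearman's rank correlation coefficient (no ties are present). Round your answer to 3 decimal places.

-0.943

Rank u: 6, 5, 1, 3, 2, 4
Rank v: 1, 3, 6, 4, 5, 2
d = rank(u) − rank(v): 5, 2, -5, -1, -3, 2; Σd² = 68
ρ = 1 − 6Σd² / [n(n²−1)] = 1 − 6×68 / (6×35) = 1 − 408/210 ≈ -0.943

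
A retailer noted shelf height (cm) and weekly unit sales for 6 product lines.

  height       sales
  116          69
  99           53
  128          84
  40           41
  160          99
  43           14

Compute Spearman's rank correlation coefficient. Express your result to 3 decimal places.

0.943

Rank height: 4, 3, 5, 1, 6, 2
Rank sales: 4, 3, 5, 2, 6, 1
d = rank(height) − rank(sales): 0, 0, 0, -1, 0, 1; Σd² = 2
ρ = 1 − 6Σd² / [n(n²−1)] = 1 − 6×2 / (6×35) = 1 − 12/210 ≈ 0.943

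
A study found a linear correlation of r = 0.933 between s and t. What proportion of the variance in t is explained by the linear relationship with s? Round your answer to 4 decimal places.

r² = (0.933)² = 0.8705

0.8705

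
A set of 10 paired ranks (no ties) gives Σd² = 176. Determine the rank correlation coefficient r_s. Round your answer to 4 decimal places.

ρ = 1 − 6Σd² / [n(n²−1)] = 1 − 6×176 / (10×99)
  = 1 − 1056/990 = 1 − 1.06667 ≈ -0.0667

-0.0667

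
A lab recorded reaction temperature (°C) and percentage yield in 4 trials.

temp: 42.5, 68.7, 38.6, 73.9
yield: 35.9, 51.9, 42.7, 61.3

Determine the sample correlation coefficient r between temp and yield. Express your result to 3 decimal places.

0.912

n = 4, Σx = 223.7, Σy = 191.8, Σx² = 13477.11, Σy² = 9563.4, Σxy = 11269.57
nΣxy − ΣxΣy = 45078.28 − 42905.66 = 2172.62
nΣx² − (Σx)² = 53908.44 − 50041.69 = 3866.75; nΣy² − (Σy)² = 38253.6 − 36787.24 = 1466.36
r = 2172.62 / √(3866.75 × 1466.36) = 2172.62 / 2381.1862 ≈ 0.912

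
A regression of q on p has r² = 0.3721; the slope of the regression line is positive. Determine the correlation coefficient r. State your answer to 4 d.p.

0.6100

|r| = √0.3721 = 0.6100
The association is positive, so r = 0.6100.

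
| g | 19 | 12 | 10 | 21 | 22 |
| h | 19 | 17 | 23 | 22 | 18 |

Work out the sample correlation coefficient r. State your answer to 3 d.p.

n = 5, Σg = 84, Σh = 99, Σg² = 1530, Σh² = 1987, Σgh = 1653
nΣgh − ΣgΣh = 8265 − 8316 = -51
nΣg² − (Σg)² = 7650 − 7056 = 594; nΣh² − (Σh)² = 9935 − 9801 = 134
r = -51 / √(594 × 134) = -51 / 282.1276 ≈ -0.181

-0.181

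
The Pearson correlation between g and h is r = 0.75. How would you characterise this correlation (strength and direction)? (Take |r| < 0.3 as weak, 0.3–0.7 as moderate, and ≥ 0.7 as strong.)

r = 0.75 > 0 so the relationship is positive.
|r| = 0.75, which falls in the strong range.

strong positive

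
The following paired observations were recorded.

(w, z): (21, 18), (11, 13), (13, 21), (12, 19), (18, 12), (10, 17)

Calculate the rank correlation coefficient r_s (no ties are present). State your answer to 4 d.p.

Rank w: 6, 2, 4, 3, 5, 1
Rank z: 4, 2, 6, 5, 1, 3
d = rank(w) − rank(z): 2, 0, -2, -2, 4, -2; Σd² = 32
ρ = 1 − 6Σd² / [n(n²−1)] = 1 − 6×32 / (6×35) = 1 − 192/210 ≈ 0.0857

0.0857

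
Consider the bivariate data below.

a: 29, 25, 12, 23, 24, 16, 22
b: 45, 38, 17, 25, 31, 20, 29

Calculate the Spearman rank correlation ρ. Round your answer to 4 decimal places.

0.9643

Rank a: 7, 6, 1, 4, 5, 2, 3
Rank b: 7, 6, 1, 3, 5, 2, 4
d = rank(a) − rank(b): 0, 0, 0, 1, 0, 0, -1; Σd² = 2
ρ = 1 − 6Σd² / [n(n²−1)] = 1 − 6×2 / (7×48) = 1 − 12/336 ≈ 0.9643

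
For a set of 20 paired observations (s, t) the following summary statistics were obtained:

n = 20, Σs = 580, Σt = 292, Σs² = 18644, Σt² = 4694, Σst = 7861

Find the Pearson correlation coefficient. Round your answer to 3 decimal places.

r = (nΣst − ΣsΣt) / √[(nΣs² − (Σs)²)(nΣt² − (Σt)²)]
Numerator: 20×7861 − 580×292 = -12140
Denominator: √[(372880 − 336400)(93880 − 85264)] = √[36480 × 8616] = 17728.8375
r = -12140 / 17728.8375 ≈ -0.685

-0.685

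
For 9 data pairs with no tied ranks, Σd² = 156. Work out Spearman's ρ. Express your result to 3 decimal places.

ρ = 1 − 6Σd² / [n(n²−1)] = 1 − 6×156 / (9×80)
  = 1 − 936/720 = 1 − 1.3000 ≈ -0.300

-0.300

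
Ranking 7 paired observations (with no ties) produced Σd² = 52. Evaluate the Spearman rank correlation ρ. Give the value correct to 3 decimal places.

ρ = 1 − 6Σd² / [n(n²−1)] = 1 − 6×52 / (7×48)
  = 1 − 312/336 = 1 − 0.9286 ≈ 0.071

0.071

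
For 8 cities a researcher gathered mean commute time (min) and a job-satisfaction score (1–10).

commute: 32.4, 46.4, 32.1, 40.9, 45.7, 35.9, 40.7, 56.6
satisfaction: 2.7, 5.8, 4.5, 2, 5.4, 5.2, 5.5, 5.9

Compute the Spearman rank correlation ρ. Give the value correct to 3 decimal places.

Rank commute: 2, 7, 1, 5, 6, 3, 4, 8
Rank satisfaction: 2, 7, 3, 1, 5, 4, 6, 8
d = rank(commute) − rank(satisfaction): 0, 0, -2, 4, 1, -1, -2, 0; Σd² = 26
ρ = 1 − 6Σd² / [n(n²−1)] = 1 − 6×26 / (8×63) = 1 − 156/504 ≈ 0.690

0.690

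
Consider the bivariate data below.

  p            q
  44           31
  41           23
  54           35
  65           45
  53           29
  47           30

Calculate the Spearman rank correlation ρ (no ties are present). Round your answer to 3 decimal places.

0.771

Rank p: 2, 1, 5, 6, 4, 3
Rank q: 4, 1, 5, 6, 2, 3
d = rank(p) − rank(q): -2, 0, 0, 0, 2, 0; Σd² = 8
ρ = 1 − 6Σd² / [n(n²−1)] = 1 − 6×8 / (6×35) = 1 − 48/210 ≈ 0.771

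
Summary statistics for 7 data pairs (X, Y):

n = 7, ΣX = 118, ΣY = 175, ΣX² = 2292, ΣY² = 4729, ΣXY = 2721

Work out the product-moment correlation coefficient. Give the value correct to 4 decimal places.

r = (nΣXY − ΣXΣY) / √[(nΣX² − (ΣX)²)(nΣY² − (ΣY)²)]
Numerator: 7×2721 − 118×175 = -1603
Denominator: √[(16044 − 13924)(33103 − 30625)] = √[2120 × 2478] = 2292.0209
r = -1603 / 2292.0209 ≈ -0.6994

-0.6994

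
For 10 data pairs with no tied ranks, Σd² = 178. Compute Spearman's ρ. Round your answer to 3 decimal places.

-0.079

ρ = 1 − 6Σd² / [n(n²−1)] = 1 − 6×178 / (10×99)
  = 1 − 1068/990 = 1 − 1.0788 ≈ -0.079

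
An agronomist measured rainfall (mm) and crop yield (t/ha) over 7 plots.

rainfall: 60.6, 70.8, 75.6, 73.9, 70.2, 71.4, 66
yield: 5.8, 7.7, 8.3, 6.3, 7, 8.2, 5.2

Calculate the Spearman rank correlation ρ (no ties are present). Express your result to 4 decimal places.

Rank rainfall: 1, 4, 7, 6, 3, 5, 2
Rank yield: 2, 5, 7, 3, 4, 6, 1
d = rank(rainfall) − rank(yield): -1, -1, 0, 3, -1, -1, 1; Σd² = 14
ρ = 1 − 6Σd² / [n(n²−1)] = 1 − 6×14 / (7×48) = 1 − 84/336 ≈ 0.7500

0.7500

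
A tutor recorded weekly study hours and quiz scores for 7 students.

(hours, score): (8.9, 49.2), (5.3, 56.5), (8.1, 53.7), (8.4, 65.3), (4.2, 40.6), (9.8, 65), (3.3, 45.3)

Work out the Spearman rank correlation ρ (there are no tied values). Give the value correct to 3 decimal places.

Rank hours: 6, 3, 4, 5, 2, 7, 1
Rank score: 3, 5, 4, 7, 1, 6, 2
d = rank(hours) − rank(score): 3, -2, 0, -2, 1, 1, -1; Σd² = 20
ρ = 1 − 6Σd² / [n(n²−1)] = 1 − 6×20 / (7×48) = 1 − 120/336 ≈ 0.643

0.643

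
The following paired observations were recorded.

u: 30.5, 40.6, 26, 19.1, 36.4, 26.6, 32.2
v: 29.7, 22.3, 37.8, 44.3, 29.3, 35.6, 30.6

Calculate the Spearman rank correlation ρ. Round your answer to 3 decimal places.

Rank u: 4, 7, 2, 1, 6, 3, 5
Rank v: 3, 1, 6, 7, 2, 5, 4
d = rank(u) − rank(v): 1, 6, -4, -6, 4, -2, 1; Σd² = 110
ρ = 1 − 6Σd² / [n(n²−1)] = 1 − 6×110 / (7×48) = 1 − 660/336 ≈ -0.964

-0.964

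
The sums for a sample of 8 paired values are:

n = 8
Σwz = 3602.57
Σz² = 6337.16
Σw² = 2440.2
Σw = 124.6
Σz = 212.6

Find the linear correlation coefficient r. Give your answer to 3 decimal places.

r = (nΣwz − ΣwΣz) / √[(nΣw² − (Σw)²)(nΣz² − (Σz)²)]
Numerator: 8×3602.57 − 124.6×212.6 = 2330.6
Denominator: √[(19521.6 − 15525.16)(50697.28 − 45198.76)] = √[3996.44 × 5498.52] = 4687.6972
r = 2330.6 / 4687.6972 ≈ 0.497

0.497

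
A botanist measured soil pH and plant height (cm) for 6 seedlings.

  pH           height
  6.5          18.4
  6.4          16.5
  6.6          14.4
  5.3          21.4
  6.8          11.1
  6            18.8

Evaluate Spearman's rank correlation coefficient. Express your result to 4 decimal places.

Rank pH: 4, 3, 5, 1, 6, 2
Rank height: 4, 3, 2, 6, 1, 5
d = rank(pH) − rank(height): 0, 0, 3, -5, 5, -3; Σd² = 68
ρ = 1 − 6Σd² / [n(n²−1)] = 1 − 6×68 / (6×35) = 1 − 408/210 ≈ -0.9429

-0.9429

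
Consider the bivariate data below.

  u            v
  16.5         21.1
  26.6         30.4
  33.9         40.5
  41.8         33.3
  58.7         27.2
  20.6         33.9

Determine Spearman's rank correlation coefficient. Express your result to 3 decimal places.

Rank u: 1, 3, 4, 5, 6, 2
Rank v: 1, 3, 6, 4, 2, 5
d = rank(u) − rank(v): 0, 0, -2, 1, 4, -3; Σd² = 30
ρ = 1 − 6Σd² / [n(n²−1)] = 1 − 6×30 / (6×35) = 1 − 180/210 ≈ 0.143

0.143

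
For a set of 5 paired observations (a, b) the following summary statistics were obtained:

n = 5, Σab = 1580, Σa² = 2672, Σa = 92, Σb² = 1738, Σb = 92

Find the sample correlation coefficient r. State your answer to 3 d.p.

-0.536

r = (nΣab − ΣaΣb) / √[(nΣa² − (Σa)²)(nΣb² − (Σb)²)]
Numerator: 5×1580 − 92×92 = -564
Denominator: √[(13360 − 8464)(8690 − 8464)] = √[4896 × 226] = 1051.9011
r = -564 / 1051.9011 ≈ -0.536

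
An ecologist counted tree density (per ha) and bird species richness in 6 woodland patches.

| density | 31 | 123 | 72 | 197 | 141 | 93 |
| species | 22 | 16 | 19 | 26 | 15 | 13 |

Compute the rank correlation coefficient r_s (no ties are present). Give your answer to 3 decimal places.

0.029

Rank density: 1, 4, 2, 6, 5, 3
Rank species: 5, 3, 4, 6, 2, 1
d = rank(density) − rank(species): -4, 1, -2, 0, 3, 2; Σd² = 34
ρ = 1 − 6Σd² / [n(n²−1)] = 1 − 6×34 / (6×35) = 1 − 204/210 ≈ 0.029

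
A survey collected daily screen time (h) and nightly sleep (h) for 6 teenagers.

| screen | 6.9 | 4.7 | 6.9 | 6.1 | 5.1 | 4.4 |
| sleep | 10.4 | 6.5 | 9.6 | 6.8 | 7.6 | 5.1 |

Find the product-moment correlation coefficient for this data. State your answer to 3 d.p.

0.890

n = 6, Σx = 34.1, Σy = 46, Σx² = 199.89, Σy² = 372.58, Σxy = 271.23
nΣxy − ΣxΣy = 1627.38 − 1568.6 = 58.78
nΣx² − (Σx)² = 1199.34 − 1162.81 = 36.53; nΣy² − (Σy)² = 2235.48 − 2116 = 119.48
r = 58.78 / √(36.53 × 119.48) = 58.78 / 66.0652 ≈ 0.890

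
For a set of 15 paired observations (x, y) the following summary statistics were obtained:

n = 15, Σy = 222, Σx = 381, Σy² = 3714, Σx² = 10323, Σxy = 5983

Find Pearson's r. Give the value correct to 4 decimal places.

0.6545

r = (nΣxy − ΣxΣy) / √[(nΣx² − (Σx)²)(nΣy² − (Σy)²)]
Numerator: 15×5983 − 381×222 = 5163
Denominator: √[(154845 − 145161)(55710 − 49284)] = √[9684 × 6426] = 7888.5603
r = 5163 / 7888.5603 ≈ 0.6545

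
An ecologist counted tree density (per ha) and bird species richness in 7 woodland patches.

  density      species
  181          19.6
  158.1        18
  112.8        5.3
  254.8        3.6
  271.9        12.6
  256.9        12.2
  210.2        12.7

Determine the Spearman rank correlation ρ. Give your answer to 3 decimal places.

-0.214

Rank density: 3, 2, 1, 5, 7, 6, 4
Rank species: 7, 6, 2, 1, 4, 3, 5
d = rank(density) − rank(species): -4, -4, -1, 4, 3, 3, -1; Σd² = 68
ρ = 1 − 6Σd² / [n(n²−1)] = 1 − 6×68 / (7×48) = 1 − 408/336 ≈ -0.214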